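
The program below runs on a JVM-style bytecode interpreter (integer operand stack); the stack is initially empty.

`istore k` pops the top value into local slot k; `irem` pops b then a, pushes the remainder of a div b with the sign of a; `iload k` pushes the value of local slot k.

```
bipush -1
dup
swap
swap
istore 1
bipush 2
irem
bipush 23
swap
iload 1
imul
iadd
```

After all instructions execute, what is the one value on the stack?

24

bipush -1  -1
dup        -1 -1
swap       -1 -1
swap       -1 -1
istore 1   -1
bipush 2   -1 2
irem       -1
bipush 23  -1 23
swap       23 -1
iload 1    23 -1 -1
imul       23 1
iadd       24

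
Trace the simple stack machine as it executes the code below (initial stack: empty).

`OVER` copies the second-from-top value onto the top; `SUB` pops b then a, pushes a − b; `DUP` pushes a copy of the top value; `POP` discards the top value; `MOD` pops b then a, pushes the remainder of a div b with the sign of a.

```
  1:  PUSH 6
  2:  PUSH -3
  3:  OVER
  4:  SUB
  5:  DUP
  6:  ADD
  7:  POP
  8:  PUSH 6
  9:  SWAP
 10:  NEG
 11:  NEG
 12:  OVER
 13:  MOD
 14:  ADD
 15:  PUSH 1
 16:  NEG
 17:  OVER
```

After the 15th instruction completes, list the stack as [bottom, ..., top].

[6, 1]

PUSH 6   6
PUSH -3  6 -3
OVER     6 -3 6
SUB      6 -9
DUP      6 -9 -9
ADD      6 -18
POP      6
PUSH 6   6 6
SWAP     6 6
NEG      6 -6
NEG      6 6
OVER     6 6 6
MOD      6 0
ADD      6
PUSH 1   6 1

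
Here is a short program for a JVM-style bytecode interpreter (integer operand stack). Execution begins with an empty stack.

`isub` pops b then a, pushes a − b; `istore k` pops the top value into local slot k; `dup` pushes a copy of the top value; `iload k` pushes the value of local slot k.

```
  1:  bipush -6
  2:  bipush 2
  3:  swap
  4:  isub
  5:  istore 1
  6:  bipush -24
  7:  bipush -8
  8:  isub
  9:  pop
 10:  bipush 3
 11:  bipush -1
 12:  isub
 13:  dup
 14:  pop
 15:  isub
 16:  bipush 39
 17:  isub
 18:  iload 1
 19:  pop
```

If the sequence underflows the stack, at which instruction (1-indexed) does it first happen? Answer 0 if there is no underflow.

bipush -6  -> [-6]
bipush 2   -> [-6, 2]
swap       -> [2, -6]
isub       -> [8]
istore 1   -> []
bipush -24 -> [-24]
bipush -8  -> [-24, -8]
isub       -> [-16]
pop        -> []
bipush 3   -> [3]
bipush -1  -> [3, -1]
isub       -> [4]
dup        -> [4, 4]
pop        -> [4]
isub  — needs 2 operands, stack has 1 → underflow

15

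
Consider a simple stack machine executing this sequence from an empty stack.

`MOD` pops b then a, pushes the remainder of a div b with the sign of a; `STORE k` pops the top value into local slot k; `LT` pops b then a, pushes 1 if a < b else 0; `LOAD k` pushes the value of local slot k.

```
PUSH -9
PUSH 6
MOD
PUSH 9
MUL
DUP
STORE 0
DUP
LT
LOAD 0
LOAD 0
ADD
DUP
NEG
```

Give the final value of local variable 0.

-27

PUSH -9 : -9
PUSH 6  : -9 6
MOD     : -3
PUSH 9  : -3 9
MUL     : -27
DUP     : -27 -27
STORE 0 : -27
DUP     : -27 -27
LT      : 0
LOAD 0  : 0 -27
LOAD 0  : 0 -27 -27
ADD     : 0 -54
DUP     : 0 -54 -54
NEG     : 0 -54 54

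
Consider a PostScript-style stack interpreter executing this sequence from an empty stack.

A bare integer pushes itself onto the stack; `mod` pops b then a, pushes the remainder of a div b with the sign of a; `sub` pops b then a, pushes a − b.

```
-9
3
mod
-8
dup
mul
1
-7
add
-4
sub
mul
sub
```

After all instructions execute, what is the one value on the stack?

-9  -> [-9]
3   -> [-9, 3]
mod -> [0]
-8  -> [0, -8]
dup -> [0, -8, -8]
mul -> [0, 64]
1   -> [0, 64, 1]
-7  -> [0, 64, 1, -7]
add -> [0, 64, -6]
-4  -> [0, 64, -6, -4]
sub -> [0, 64, -2]
mul -> [0, -128]
sub -> [128]

128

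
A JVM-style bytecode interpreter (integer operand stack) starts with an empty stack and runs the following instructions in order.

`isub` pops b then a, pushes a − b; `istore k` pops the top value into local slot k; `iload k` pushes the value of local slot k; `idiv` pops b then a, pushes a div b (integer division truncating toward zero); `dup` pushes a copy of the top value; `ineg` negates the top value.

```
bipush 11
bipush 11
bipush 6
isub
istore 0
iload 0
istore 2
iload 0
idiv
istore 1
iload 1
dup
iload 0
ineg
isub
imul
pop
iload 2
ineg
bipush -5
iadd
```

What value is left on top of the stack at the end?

bipush 11  11
bipush 11  11 11
bipush 6   11 11 6
isub       11 5
istore 0   11
iload 0    11 5
istore 2   11
iload 0    11 5
idiv       2
istore 1   (empty)
iload 1    2
dup        2 2
iload 0    2 2 5
ineg       2 2 -5
isub       2 7
imul       14
pop        (empty)
iload 2    5
ineg       -5
bipush -5  -5 -5
iadd       -10

-10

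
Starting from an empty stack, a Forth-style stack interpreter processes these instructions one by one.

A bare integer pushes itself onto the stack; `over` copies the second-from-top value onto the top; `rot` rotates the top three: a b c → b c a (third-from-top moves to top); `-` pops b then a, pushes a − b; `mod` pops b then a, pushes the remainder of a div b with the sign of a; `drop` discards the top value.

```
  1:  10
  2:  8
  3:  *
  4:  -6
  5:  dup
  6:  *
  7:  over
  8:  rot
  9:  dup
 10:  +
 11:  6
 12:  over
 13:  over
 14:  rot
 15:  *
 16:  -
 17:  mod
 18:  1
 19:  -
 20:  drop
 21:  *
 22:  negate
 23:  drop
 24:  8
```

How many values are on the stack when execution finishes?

10     : 10
8      : 10 8
*      : 80
-6     : 80 -6
dup    : 80 -6 -6
*      : 80 36
over   : 80 36 80
rot    : 36 80 80
dup    : 36 80 80 80
+      : 36 80 160
6      : 36 80 160 6
over   : 36 80 160 6 160
over   : 36 80 160 6 160 6
rot    : 36 80 160 160 6 6
*      : 36 80 160 160 36
-      : 36 80 160 124
mod    : 36 80 36
1      : 36 80 36 1
-      : 36 80 35
drop   : 36 80
*      : 2880
negate : -2880
drop   : (empty)
8      : 8

1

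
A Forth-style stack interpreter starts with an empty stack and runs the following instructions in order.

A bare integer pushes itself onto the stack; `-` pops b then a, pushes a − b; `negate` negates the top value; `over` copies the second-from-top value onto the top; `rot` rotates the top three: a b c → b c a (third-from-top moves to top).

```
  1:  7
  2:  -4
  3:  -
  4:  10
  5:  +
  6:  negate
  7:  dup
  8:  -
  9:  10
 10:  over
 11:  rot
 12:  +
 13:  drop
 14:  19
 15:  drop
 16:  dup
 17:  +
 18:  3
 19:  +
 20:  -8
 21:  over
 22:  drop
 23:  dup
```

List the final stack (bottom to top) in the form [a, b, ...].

7       7
-4      7 -4
-       11
10      11 10
+       21
negate  -21
dup     -21 -21
-       0
10      0 10
over    0 10 0
rot     10 0 0
+       10 0
drop    10
19      10 19
drop    10
dup     10 10
+       20
3       20 3
+       23
-8      23 -8
over    23 -8 23
drop    23 -8
dup     23 -8 -8

[23, -8, -8]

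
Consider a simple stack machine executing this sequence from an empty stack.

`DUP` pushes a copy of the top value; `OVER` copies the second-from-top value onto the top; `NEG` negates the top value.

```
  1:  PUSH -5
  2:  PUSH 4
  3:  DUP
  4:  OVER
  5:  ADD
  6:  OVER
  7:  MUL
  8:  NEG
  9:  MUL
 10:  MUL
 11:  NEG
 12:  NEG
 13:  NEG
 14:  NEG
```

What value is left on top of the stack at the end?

PUSH -5 : [-5]
PUSH 4  : [-5, 4]
DUP     : [-5, 4, 4]
OVER    : [-5, 4, 4, 4]
ADD     : [-5, 4, 8]
OVER    : [-5, 4, 8, 4]
MUL     : [-5, 4, 32]
NEG     : [-5, 4, -32]
MUL     : [-5, -128]
MUL     : [640]
NEG     : [-640]
NEG     : [640]
NEG     : [-640]
NEG     : [640]

640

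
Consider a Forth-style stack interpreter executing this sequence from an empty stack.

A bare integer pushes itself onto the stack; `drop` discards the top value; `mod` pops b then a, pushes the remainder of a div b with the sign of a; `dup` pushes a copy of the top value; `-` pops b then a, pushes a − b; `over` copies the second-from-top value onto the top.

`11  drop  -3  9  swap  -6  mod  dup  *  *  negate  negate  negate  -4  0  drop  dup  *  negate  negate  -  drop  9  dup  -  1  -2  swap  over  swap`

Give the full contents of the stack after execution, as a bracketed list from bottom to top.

[0, -2, -2, 1]

11      [11]
drop    []
-3      [-3]
9       [-3, 9]
swap    [9, -3]
-6      [9, -3, -6]
mod     [9, -3]
dup     [9, -3, -3]
*       [9, 9]
*       [81]
negate  [-81]
negate  [81]
negate  [-81]
-4      [-81, -4]
0       [-81, -4, 0]
drop    [-81, -4]
dup     [-81, -4, -4]
*       [-81, 16]
negate  [-81, -16]
negate  [-81, 16]
-       [-97]
drop    []
9       [9]
dup     [9, 9]
-       [0]
1       [0, 1]
-2      [0, 1, -2]
swap    [0, -2, 1]
over    [0, -2, 1, -2]
swap    [0, -2, -2, 1]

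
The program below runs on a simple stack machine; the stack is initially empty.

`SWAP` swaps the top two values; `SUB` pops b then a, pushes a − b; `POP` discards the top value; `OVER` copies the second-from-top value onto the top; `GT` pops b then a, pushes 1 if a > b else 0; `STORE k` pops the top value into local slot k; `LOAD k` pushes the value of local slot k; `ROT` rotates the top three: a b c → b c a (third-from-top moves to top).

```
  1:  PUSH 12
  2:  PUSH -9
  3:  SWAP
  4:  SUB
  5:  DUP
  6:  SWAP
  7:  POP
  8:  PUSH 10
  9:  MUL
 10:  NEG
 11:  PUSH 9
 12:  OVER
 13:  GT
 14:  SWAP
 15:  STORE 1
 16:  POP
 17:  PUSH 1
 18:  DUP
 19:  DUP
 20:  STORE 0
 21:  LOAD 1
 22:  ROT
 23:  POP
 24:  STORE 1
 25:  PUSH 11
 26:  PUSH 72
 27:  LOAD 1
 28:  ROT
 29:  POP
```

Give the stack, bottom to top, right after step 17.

[1]

PUSH 12 : 12
PUSH -9 : 12 -9
SWAP    : -9 12
SUB     : -21
DUP     : -21 -21
SWAP    : -21 -21
POP     : -21
PUSH 10 : -21 10
MUL     : -210
NEG     : 210
PUSH 9  : 210 9
OVER    : 210 9 210
GT      : 210 0
SWAP    : 0 210
STORE 1 : 0
POP     : (empty)
PUSH 1  : 1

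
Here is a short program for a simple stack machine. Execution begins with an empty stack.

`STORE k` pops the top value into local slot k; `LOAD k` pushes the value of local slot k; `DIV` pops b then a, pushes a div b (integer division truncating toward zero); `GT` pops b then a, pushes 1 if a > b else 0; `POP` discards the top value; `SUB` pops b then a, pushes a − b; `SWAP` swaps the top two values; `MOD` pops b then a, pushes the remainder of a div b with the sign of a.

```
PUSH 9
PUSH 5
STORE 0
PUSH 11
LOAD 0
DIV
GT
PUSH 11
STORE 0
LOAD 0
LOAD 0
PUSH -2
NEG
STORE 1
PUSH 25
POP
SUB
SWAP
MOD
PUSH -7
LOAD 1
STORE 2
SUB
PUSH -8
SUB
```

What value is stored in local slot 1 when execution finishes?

PUSH 9  : [9]
PUSH 5  : [9, 5]
STORE 0 : [9]
PUSH 11 : [9, 11]
LOAD 0  : [9, 11, 5]
DIV     : [9, 2]
GT      : [1]
PUSH 11 : [1, 11]
STORE 0 : [1]
LOAD 0  : [1, 11]
LOAD 0  : [1, 11, 11]
PUSH -2 : [1, 11, 11, -2]
NEG     : [1, 11, 11, 2]
STORE 1 : [1, 11, 11]
PUSH 25 : [1, 11, 11, 25]
POP     : [1, 11, 11]
SUB     : [1, 0]
SWAP    : [0, 1]
MOD     : [0]
PUSH -7 : [0, -7]
LOAD 1  : [0, -7, 2]
STORE 2 : [0, -7]
SUB     : [7]
PUSH -8 : [7, -8]
SUB     : [15]

2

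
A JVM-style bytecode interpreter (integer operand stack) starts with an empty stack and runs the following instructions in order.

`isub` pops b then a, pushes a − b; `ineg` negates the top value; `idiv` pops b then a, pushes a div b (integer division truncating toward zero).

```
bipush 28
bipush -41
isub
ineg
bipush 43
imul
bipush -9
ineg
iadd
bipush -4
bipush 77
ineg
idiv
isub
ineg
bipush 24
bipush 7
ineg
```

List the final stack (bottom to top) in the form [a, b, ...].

bipush 28   28
bipush -41  28 -41
isub        69
ineg        -69
bipush 43   -69 43
imul        -2967
bipush -9   -2967 -9
ineg        -2967 9
iadd        -2958
bipush -4   -2958 -4
bipush 77   -2958 -4 77
ineg        -2958 -4 -77
idiv        -2958 0
isub        -2958
ineg        2958
bipush 24   2958 24
bipush 7    2958 24 7
ineg        2958 24 -7

[2958, 24, -7]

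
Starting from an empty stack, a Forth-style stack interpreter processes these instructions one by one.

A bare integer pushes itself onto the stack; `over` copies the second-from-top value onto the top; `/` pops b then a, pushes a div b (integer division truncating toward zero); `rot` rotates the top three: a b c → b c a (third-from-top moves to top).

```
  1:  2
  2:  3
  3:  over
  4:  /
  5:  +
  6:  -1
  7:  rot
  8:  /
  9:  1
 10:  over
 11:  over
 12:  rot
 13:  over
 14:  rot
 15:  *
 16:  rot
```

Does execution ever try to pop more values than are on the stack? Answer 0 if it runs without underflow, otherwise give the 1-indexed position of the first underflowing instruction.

2    -> [2]
3    -> [2, 3]
over -> [2, 3, 2]
/    -> [2, 1]
+    -> [3]
-1   -> [3, -1]
rot  — needs 3 operands, stack has 2 → underflow

7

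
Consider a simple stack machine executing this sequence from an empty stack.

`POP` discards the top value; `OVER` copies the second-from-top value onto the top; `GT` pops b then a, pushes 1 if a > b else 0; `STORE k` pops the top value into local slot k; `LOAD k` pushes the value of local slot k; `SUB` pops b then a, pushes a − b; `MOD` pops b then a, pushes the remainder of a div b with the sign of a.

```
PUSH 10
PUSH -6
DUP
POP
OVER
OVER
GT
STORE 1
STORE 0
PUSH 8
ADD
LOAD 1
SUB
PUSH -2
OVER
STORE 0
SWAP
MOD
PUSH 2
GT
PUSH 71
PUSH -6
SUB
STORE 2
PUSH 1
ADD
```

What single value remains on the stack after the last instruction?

PUSH 10 : 10
PUSH -6 : 10 -6
DUP     : 10 -6 -6
POP     : 10 -6
OVER    : 10 -6 10
OVER    : 10 -6 10 -6
GT      : 10 -6 1
STORE 1 : 10 -6
STORE 0 : 10
PUSH 8  : 10 8
ADD     : 18
LOAD 1  : 18 1
SUB     : 17
PUSH -2 : 17 -2
OVER    : 17 -2 17
STORE 0 : 17 -2
SWAP    : -2 17
MOD     : -2
PUSH 2  : -2 2
GT      : 0
PUSH 71 : 0 71
PUSH -6 : 0 71 -6
SUB     : 0 77
STORE 2 : 0
PUSH 1  : 0 1
ADD     : 1

1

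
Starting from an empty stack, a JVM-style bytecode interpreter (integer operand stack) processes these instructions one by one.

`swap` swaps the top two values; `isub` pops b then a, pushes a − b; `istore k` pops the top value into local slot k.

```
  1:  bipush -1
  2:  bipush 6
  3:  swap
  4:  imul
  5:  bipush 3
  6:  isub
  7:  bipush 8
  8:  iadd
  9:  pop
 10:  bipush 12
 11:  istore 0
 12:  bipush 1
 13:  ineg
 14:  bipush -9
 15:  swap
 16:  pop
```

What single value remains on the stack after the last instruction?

-9

bipush -1 → -1
bipush 6  → -1 6
swap      → 6 -1
imul      → -6
bipush 3  → -6 3
isub      → -9
bipush 8  → -9 8
iadd      → -1
pop       → (empty)
bipush 12 → 12
istore 0  → (empty)
bipush 1  → 1
ineg      → -1
bipush -9 → -1 -9
swap      → -9 -1
pop       → -9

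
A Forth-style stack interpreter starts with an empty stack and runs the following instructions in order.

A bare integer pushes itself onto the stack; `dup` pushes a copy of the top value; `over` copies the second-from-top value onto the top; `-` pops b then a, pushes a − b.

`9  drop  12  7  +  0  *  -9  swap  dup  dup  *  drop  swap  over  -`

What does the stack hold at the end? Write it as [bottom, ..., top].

[0, -9]

9    : 9
drop : (empty)
12   : 12
7    : 12 7
+    : 19
0    : 19 0
*    : 0
-9   : 0 -9
swap : -9 0
dup  : -9 0 0
dup  : -9 0 0 0
*    : -9 0 0
drop : -9 0
swap : 0 -9
over : 0 -9 0
-    : 0 -9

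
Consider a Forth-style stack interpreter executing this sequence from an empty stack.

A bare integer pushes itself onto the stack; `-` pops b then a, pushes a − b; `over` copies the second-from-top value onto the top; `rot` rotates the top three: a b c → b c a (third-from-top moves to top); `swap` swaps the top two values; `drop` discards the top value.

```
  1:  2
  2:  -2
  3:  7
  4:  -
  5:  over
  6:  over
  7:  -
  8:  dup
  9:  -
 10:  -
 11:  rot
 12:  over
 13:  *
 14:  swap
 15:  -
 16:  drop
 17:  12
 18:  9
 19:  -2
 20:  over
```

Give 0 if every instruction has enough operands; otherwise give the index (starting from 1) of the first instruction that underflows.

2    : [2]
-2   : [2, -2]
7    : [2, -2, 7]
-    : [2, -9]
over : [2, -9, 2]
over : [2, -9, 2, -9]
-    : [2, -9, 11]
dup  : [2, -9, 11, 11]
-    : [2, -9, 0]
-    : [2, -9]
rot  — needs 3 operands, stack has 2 → underflow

11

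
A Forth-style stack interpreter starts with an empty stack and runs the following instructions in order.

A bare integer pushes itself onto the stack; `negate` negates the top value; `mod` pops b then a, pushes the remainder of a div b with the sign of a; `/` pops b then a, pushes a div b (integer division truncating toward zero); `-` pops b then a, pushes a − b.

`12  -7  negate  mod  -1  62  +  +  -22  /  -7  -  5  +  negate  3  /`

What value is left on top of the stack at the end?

12      12
-7      12 -7
negate  12 7
mod     5
-1      5 -1
62      5 -1 62
+       5 61
+       66
-22     66 -22
/       -3
-7      -3 -7
-       4
5       4 5
+       9
negate  -9
3       -9 3
/       -3

-3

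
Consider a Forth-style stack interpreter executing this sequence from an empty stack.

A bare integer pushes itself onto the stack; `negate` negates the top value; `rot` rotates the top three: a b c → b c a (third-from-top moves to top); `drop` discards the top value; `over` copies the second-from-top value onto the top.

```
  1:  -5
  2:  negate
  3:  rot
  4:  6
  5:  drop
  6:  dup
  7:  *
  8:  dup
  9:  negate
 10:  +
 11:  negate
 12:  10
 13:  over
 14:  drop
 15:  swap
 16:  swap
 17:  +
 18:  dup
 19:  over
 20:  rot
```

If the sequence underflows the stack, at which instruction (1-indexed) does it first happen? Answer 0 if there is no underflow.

-5     -> [-5]
negate -> [5]
rot  — needs 3 operands, stack has 1 → underflow

3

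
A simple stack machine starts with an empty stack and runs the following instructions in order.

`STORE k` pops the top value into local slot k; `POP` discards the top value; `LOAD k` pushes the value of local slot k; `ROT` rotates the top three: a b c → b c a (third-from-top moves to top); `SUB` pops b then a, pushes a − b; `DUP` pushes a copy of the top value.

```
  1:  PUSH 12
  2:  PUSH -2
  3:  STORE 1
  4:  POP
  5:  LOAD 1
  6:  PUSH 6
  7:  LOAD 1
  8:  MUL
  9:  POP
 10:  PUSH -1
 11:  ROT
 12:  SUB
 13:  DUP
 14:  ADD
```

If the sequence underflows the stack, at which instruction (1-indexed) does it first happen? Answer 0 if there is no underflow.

PUSH 12 → [12]
PUSH -2 → [12, -2]
STORE 1 → [12]
POP     → []
LOAD 1  → [-2]
PUSH 6  → [-2, 6]
LOAD 1  → [-2, 6, -2]
MUL     → [-2, -12]
POP     → [-2]
PUSH -1 → [-2, -1]
ROT  — needs 3 operands, stack has 2 → underflow

11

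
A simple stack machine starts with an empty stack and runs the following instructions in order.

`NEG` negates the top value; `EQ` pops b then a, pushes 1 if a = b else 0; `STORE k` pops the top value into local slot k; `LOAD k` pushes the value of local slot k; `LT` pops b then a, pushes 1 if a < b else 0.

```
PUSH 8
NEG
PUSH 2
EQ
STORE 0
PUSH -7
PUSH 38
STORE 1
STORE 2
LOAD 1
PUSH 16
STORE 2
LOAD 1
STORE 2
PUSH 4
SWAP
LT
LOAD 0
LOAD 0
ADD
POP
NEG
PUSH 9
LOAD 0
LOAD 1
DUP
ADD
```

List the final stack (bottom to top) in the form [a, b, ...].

[-1, 9, 0, 76]

PUSH 8  : 8
NEG     : -8
PUSH 2  : -8 2
EQ      : 0
STORE 0 : (empty)
PUSH -7 : -7
PUSH 38 : -7 38
STORE 1 : -7
STORE 2 : (empty)
LOAD 1  : 38
PUSH 16 : 38 16
STORE 2 : 38
LOAD 1  : 38 38
STORE 2 : 38
PUSH 4  : 38 4
SWAP    : 4 38
LT      : 1
LOAD 0  : 1 0
LOAD 0  : 1 0 0
ADD     : 1 0
POP     : 1
NEG     : -1
PUSH 9  : -1 9
LOAD 0  : -1 9 0
LOAD 1  : -1 9 0 38
DUP     : -1 9 0 38 38
ADD     : -1 9 0 76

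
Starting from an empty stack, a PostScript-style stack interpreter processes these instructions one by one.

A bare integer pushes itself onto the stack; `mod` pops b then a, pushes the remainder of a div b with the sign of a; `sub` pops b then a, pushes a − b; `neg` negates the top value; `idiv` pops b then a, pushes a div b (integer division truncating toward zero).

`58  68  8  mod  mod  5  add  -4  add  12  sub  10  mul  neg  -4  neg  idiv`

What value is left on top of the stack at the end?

22

58    [58]
68    [58, 68]
8     [58, 68, 8]
mod   [58, 4]
mod   [2]
5     [2, 5]
add   [7]
-4    [7, -4]
add   [3]
12    [3, 12]
sub   [-9]
10    [-9, 10]
mul   [-90]
neg   [90]
-4    [90, -4]
neg   [90, 4]
idiv  [22]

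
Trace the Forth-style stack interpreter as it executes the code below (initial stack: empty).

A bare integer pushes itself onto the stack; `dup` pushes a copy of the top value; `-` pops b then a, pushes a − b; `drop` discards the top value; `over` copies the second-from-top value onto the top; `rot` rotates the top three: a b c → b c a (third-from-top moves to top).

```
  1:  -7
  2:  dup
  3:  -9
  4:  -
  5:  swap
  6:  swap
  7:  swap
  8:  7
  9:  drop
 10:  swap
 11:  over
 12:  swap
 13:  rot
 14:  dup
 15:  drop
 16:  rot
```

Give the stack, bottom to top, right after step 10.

-7   -> -7
dup  -> -7 -7
-9   -> -7 -7 -9
-    -> -7 2
swap -> 2 -7
swap -> -7 2
swap -> 2 -7
7    -> 2 -7 7
drop -> 2 -7
swap -> -7 2

[-7, 2]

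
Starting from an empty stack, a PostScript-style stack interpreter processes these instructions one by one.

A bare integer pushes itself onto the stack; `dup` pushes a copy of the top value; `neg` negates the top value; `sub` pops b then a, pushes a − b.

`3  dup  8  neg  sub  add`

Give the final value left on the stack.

3   → 3
dup → 3 3
8   → 3 3 8
neg → 3 3 -8
sub → 3 11
add → 14

14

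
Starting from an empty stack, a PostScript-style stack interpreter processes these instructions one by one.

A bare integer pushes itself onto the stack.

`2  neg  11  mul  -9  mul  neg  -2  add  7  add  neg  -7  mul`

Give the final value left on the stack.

2   -> [2]
neg -> [-2]
11  -> [-2, 11]
mul -> [-22]
-9  -> [-22, -9]
mul -> [198]
neg -> [-198]
-2  -> [-198, -2]
add -> [-200]
7   -> [-200, 7]
add -> [-193]
neg -> [193]
-7  -> [193, -7]
mul -> [-1351]

-1351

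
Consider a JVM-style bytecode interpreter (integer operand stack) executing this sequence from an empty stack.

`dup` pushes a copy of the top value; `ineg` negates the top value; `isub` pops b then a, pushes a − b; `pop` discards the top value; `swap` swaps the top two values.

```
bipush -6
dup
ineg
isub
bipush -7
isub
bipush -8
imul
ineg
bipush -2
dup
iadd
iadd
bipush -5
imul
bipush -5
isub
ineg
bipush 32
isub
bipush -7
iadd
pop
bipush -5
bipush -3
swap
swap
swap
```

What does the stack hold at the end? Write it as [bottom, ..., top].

[-3, -5]

bipush -6 : [-6]
dup       : [-6, -6]
ineg      : [-6, 6]
isub      : [-12]
bipush -7 : [-12, -7]
isub      : [-5]
bipush -8 : [-5, -8]
imul      : [40]
ineg      : [-40]
bipush -2 : [-40, -2]
dup       : [-40, -2, -2]
iadd      : [-40, -4]
iadd      : [-44]
bipush -5 : [-44, -5]
imul      : [220]
bipush -5 : [220, -5]
isub      : [225]
ineg      : [-225]
bipush 32 : [-225, 32]
isub      : [-257]
bipush -7 : [-257, -7]
iadd      : [-264]
pop       : []
bipush -5 : [-5]
bipush -3 : [-5, -3]
swap      : [-3, -5]
swap      : [-5, -3]
swap      : [-3, -5]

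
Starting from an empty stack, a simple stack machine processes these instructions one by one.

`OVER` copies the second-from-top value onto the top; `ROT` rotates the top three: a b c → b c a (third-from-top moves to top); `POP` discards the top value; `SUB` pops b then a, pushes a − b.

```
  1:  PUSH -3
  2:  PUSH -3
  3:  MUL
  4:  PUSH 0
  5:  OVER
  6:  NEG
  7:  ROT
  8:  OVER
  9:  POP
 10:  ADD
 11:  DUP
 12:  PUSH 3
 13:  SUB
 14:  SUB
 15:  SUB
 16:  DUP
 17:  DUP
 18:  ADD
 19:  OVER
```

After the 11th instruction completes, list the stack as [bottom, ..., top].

[0, 0, 0]

PUSH -3 : [-3]
PUSH -3 : [-3, -3]
MUL     : [9]
PUSH 0  : [9, 0]
OVER    : [9, 0, 9]
NEG     : [9, 0, -9]
ROT     : [0, -9, 9]
OVER    : [0, -9, 9, -9]
POP     : [0, -9, 9]
ADD     : [0, 0]
DUP     : [0, 0, 0]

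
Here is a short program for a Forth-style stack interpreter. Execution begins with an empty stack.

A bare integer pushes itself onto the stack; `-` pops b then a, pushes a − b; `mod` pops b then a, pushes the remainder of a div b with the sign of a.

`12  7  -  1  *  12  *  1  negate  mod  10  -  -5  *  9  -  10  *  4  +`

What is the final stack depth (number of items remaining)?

1

12     -> 12
7      -> 12 7
-      -> 5
1      -> 5 1
*      -> 5
12     -> 5 12
*      -> 60
1      -> 60 1
negate -> 60 -1
mod    -> 0
10     -> 0 10
-      -> -10
-5     -> -10 -5
*      -> 50
9      -> 50 9
-      -> 41
10     -> 41 10
*      -> 410
4      -> 410 4
+      -> 414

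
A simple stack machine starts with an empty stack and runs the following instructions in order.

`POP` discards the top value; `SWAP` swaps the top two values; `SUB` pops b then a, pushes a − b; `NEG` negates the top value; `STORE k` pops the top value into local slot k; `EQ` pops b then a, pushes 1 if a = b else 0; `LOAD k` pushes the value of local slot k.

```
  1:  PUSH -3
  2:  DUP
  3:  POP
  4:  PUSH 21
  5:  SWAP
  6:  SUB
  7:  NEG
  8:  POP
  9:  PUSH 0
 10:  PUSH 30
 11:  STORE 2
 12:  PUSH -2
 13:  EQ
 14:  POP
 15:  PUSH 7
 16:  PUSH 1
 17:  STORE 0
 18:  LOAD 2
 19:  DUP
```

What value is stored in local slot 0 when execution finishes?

PUSH -3 : -3
DUP     : -3 -3
POP     : -3
PUSH 21 : -3 21
SWAP    : 21 -3
SUB     : 24
NEG     : -24
POP     : (empty)
PUSH 0  : 0
PUSH 30 : 0 30
STORE 2 : 0
PUSH -2 : 0 -2
EQ      : 0
POP     : (empty)
PUSH 7  : 7
PUSH 1  : 7 1
STORE 0 : 7
LOAD 2  : 7 30
DUP     : 7 30 30

1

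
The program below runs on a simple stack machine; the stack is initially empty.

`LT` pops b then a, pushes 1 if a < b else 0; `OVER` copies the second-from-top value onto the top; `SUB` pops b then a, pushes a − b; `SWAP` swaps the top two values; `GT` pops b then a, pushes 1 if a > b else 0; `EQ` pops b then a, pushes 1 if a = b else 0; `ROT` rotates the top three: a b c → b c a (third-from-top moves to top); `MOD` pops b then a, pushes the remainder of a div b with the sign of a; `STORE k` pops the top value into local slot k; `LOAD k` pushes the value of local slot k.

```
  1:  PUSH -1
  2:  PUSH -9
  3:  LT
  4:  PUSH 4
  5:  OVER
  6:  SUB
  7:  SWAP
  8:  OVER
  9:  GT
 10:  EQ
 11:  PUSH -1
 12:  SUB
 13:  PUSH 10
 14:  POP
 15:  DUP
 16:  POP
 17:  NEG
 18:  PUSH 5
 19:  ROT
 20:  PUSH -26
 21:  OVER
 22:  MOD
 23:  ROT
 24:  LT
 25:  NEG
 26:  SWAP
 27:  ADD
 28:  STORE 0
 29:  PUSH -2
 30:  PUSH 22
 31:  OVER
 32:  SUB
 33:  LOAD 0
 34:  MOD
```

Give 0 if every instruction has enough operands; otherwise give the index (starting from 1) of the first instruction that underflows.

19

PUSH -1 : [-1]
PUSH -9 : [-1, -9]
LT      : [0]
PUSH 4  : [0, 4]
OVER    : [0, 4, 0]
SUB     : [0, 4]
SWAP    : [4, 0]
OVER    : [4, 0, 4]
GT      : [4, 0]
EQ      : [0]
PUSH -1 : [0, -1]
SUB     : [1]
PUSH 10 : [1, 10]
POP     : [1]
DUP     : [1, 1]
POP     : [1]
NEG     : [-1]
PUSH 5  : [-1, 5]
ROT  — needs 3 operands, stack has 2 → underflow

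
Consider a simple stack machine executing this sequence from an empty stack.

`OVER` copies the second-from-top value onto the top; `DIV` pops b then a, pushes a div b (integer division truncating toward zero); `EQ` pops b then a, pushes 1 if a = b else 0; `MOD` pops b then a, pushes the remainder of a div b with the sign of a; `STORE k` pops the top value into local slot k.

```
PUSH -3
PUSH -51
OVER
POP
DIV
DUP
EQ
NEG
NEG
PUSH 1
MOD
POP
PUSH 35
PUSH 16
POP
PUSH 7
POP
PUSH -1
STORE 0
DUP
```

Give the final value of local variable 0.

-1

PUSH -3   -3
PUSH -51  -3 -51
OVER      -3 -51 -3
POP       -3 -51
DIV       0
DUP       0 0
EQ        1
NEG       -1
NEG       1
PUSH 1    1 1
MOD       0
POP       (empty)
PUSH 35   35
PUSH 16   35 16
POP       35
PUSH 7    35 7
POP       35
PUSH -1   35 -1
STORE 0   35
DUP       35 35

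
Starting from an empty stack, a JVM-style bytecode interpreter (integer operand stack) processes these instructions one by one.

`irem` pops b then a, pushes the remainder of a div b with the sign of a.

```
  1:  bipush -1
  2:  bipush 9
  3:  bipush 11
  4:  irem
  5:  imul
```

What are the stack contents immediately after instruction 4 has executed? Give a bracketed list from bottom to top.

bipush -1 -> [-1]
bipush 9  -> [-1, 9]
bipush 11 -> [-1, 9, 11]
irem      -> [-1, 9]

[-1, 9]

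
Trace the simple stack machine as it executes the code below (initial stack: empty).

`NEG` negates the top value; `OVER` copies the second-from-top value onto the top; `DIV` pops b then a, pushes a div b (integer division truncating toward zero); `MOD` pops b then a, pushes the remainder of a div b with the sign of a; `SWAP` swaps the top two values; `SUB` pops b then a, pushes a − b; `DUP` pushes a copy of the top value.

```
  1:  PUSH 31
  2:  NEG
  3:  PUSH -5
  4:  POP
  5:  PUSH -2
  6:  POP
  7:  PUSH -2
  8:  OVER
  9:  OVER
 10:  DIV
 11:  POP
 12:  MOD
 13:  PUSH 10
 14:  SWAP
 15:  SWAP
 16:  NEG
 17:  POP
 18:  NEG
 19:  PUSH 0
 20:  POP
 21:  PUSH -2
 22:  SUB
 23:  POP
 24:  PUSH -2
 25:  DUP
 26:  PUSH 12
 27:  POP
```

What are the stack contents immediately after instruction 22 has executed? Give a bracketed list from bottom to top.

[3]

PUSH 31 : 31
NEG     : -31
PUSH -5 : -31 -5
POP     : -31
PUSH -2 : -31 -2
POP     : -31
PUSH -2 : -31 -2
OVER    : -31 -2 -31
OVER    : -31 -2 -31 -2
DIV     : -31 -2 15
POP     : -31 -2
MOD     : -1
PUSH 10 : -1 10
SWAP    : 10 -1
SWAP    : -1 10
NEG     : -1 -10
POP     : -1
NEG     : 1
PUSH 0  : 1 0
POP     : 1
PUSH -2 : 1 -2
SUB     : 3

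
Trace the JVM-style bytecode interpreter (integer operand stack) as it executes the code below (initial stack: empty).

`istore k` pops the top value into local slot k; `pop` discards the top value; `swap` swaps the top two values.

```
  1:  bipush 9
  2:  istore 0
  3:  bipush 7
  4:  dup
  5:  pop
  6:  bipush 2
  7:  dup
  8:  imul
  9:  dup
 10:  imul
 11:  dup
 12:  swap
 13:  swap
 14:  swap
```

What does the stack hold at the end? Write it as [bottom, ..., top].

bipush 9  9
istore 0  (empty)
bipush 7  7
dup       7 7
pop       7
bipush 2  7 2
dup       7 2 2
imul      7 4
dup       7 4 4
imul      7 16
dup       7 16 16
swap      7 16 16
swap      7 16 16
swap      7 16 16

[7, 16, 16]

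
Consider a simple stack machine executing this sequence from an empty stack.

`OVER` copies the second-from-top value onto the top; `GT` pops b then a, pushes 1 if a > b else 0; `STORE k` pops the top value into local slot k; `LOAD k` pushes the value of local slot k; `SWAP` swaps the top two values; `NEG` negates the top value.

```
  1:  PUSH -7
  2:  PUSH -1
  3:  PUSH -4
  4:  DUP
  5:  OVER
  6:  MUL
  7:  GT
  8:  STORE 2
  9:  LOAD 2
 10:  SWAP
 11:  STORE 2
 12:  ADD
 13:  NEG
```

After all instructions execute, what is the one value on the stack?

PUSH -7  -7
PUSH -1  -7 -1
PUSH -4  -7 -1 -4
DUP      -7 -1 -4 -4
OVER     -7 -1 -4 -4 -4
MUL      -7 -1 -4 16
GT       -7 -1 0
STORE 2  -7 -1
LOAD 2   -7 -1 0
SWAP     -7 0 -1
STORE 2  -7 0
ADD      -7
NEG      7

7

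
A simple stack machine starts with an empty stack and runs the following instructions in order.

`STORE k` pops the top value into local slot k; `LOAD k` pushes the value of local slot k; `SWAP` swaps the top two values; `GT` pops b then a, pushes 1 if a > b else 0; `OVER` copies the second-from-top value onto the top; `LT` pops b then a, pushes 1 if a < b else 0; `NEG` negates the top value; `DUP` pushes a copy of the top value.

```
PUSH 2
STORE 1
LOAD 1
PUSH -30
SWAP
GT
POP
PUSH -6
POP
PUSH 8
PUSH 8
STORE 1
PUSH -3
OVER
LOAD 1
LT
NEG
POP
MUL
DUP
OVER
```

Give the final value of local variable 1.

PUSH 2   -> 2
STORE 1  -> (empty)
LOAD 1   -> 2
PUSH -30 -> 2 -30
SWAP     -> -30 2
GT       -> 0
POP      -> (empty)
PUSH -6  -> -6
POP      -> (empty)
PUSH 8   -> 8
PUSH 8   -> 8 8
STORE 1  -> 8
PUSH -3  -> 8 -3
OVER     -> 8 -3 8
LOAD 1   -> 8 -3 8 8
LT       -> 8 -3 0
NEG      -> 8 -3 0
POP      -> 8 -3
MUL      -> -24
DUP      -> -24 -24
OVER     -> -24 -24 -24

8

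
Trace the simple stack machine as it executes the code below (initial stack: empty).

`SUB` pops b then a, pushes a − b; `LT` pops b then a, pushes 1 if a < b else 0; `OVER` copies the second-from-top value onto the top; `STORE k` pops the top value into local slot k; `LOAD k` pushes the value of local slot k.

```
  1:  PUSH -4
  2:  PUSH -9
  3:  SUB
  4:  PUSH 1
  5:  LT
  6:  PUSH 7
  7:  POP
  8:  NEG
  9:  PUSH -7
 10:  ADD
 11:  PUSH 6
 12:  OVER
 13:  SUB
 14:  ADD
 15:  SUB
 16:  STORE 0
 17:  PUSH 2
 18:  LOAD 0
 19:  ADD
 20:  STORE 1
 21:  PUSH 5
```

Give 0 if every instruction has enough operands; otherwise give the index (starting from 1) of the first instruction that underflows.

PUSH -4 : [-4]
PUSH -9 : [-4, -9]
SUB     : [5]
PUSH 1  : [5, 1]
LT      : [0]
PUSH 7  : [0, 7]
POP     : [0]
NEG     : [0]
PUSH -7 : [0, -7]
ADD     : [-7]
PUSH 6  : [-7, 6]
OVER    : [-7, 6, -7]
SUB     : [-7, 13]
ADD     : [6]
SUB  — needs 2 operands, stack has 1 → underflow

15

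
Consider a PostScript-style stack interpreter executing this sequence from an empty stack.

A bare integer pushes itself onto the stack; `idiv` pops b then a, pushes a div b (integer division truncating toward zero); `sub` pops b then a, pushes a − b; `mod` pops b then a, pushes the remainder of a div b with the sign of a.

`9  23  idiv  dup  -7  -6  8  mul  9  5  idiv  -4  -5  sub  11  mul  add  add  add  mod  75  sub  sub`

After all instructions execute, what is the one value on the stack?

75

9    -> [9]
23   -> [9, 23]
idiv -> [0]
dup  -> [0, 0]
-7   -> [0, 0, -7]
-6   -> [0, 0, -7, -6]
8    -> [0, 0, -7, -6, 8]
mul  -> [0, 0, -7, -48]
9    -> [0, 0, -7, -48, 9]
5    -> [0, 0, -7, -48, 9, 5]
idiv -> [0, 0, -7, -48, 1]
-4   -> [0, 0, -7, -48, 1, -4]
-5   -> [0, 0, -7, -48, 1, -4, -5]
sub  -> [0, 0, -7, -48, 1, 1]
11   -> [0, 0, -7, -48, 1, 1, 11]
mul  -> [0, 0, -7, -48, 1, 11]
add  -> [0, 0, -7, -48, 12]
add  -> [0, 0, -7, -36]
add  -> [0, 0, -43]
mod  -> [0, 0]
75   -> [0, 0, 75]
sub  -> [0, -75]
sub  -> [75]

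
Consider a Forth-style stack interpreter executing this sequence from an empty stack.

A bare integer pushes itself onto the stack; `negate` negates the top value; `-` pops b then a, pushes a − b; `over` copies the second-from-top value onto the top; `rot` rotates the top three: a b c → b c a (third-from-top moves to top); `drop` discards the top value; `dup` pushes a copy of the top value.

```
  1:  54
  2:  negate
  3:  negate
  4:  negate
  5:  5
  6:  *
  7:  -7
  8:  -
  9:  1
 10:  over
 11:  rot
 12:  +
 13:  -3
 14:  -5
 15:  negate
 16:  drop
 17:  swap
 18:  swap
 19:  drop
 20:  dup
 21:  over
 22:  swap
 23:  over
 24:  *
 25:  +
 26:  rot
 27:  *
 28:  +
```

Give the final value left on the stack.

275624

54     -> [54]
negate -> [-54]
negate -> [54]
negate -> [-54]
5      -> [-54, 5]
*      -> [-270]
-7     -> [-270, -7]
-      -> [-263]
1      -> [-263, 1]
over   -> [-263, 1, -263]
rot    -> [1, -263, -263]
+      -> [1, -526]
-3     -> [1, -526, -3]
-5     -> [1, -526, -3, -5]
negate -> [1, -526, -3, 5]
drop   -> [1, -526, -3]
swap   -> [1, -3, -526]
swap   -> [1, -526, -3]
drop   -> [1, -526]
dup    -> [1, -526, -526]
over   -> [1, -526, -526, -526]
swap   -> [1, -526, -526, -526]
over   -> [1, -526, -526, -526, -526]
*      -> [1, -526, -526, 276676]
+      -> [1, -526, 276150]
rot    -> [-526, 276150, 1]
*      -> [-526, 276150]
+      -> [275624]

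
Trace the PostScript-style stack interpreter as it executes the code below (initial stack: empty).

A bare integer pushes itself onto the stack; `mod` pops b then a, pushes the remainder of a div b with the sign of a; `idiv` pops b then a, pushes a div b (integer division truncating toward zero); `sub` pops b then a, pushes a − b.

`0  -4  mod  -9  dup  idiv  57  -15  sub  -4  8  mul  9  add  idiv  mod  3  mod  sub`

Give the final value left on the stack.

-1

0    -> 0
-4   -> 0 -4
mod  -> 0
-9   -> 0 -9
dup  -> 0 -9 -9
idiv -> 0 1
57   -> 0 1 57
-15  -> 0 1 57 -15
sub  -> 0 1 72
-4   -> 0 1 72 -4
8    -> 0 1 72 -4 8
mul  -> 0 1 72 -32
9    -> 0 1 72 -32 9
add  -> 0 1 72 -23
idiv -> 0 1 -3
mod  -> 0 1
3    -> 0 1 3
mod  -> 0 1
sub  -> -1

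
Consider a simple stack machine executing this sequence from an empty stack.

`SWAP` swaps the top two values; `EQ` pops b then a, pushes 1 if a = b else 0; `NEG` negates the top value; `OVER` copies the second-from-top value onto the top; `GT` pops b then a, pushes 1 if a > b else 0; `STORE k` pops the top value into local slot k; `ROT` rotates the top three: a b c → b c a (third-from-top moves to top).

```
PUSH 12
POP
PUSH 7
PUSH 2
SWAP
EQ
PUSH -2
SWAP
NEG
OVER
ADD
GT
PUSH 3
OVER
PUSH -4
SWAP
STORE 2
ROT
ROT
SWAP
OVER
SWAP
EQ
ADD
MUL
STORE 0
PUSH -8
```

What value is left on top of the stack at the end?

PUSH 12 → 12
POP     → (empty)
PUSH 7  → 7
PUSH 2  → 7 2
SWAP    → 2 7
EQ      → 0
PUSH -2 → 0 -2
SWAP    → -2 0
NEG     → -2 0
OVER    → -2 0 -2
ADD     → -2 -2
GT      → 0
PUSH 3  → 0 3
OVER    → 0 3 0
PUSH -4 → 0 3 0 -4
SWAP    → 0 3 -4 0
STORE 2 → 0 3 -4
ROT     → 3 -4 0
ROT     → -4 0 3
SWAP    → -4 3 0
OVER    → -4 3 0 3
SWAP    → -4 3 3 0
EQ      → -4 3 0
ADD     → -4 3
MUL     → -12
STORE 0 → (empty)
PUSH -8 → -8

-8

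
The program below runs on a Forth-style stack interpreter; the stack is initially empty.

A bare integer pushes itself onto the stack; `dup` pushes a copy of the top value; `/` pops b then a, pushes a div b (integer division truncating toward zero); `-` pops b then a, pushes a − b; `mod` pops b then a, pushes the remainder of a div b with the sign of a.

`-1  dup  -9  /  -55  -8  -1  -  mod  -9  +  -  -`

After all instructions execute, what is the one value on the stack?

-16

-1  -> [-1]
dup -> [-1, -1]
-9  -> [-1, -1, -9]
/   -> [-1, 0]
-55 -> [-1, 0, -55]
-8  -> [-1, 0, -55, -8]
-1  -> [-1, 0, -55, -8, -1]
-   -> [-1, 0, -55, -7]
mod -> [-1, 0, -6]
-9  -> [-1, 0, -6, -9]
+   -> [-1, 0, -15]
-   -> [-1, 15]
-   -> [-16]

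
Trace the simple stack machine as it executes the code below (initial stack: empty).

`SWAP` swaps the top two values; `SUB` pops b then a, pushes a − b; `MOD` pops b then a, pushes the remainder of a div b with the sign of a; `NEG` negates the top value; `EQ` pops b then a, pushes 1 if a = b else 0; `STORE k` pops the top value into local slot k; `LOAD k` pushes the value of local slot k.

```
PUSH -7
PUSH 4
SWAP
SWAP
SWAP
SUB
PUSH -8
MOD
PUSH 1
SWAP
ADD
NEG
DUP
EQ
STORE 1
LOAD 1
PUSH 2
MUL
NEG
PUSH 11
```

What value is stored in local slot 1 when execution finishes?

1

PUSH -7 : [-7]
PUSH 4  : [-7, 4]
SWAP    : [4, -7]
SWAP    : [-7, 4]
SWAP    : [4, -7]
SUB     : [11]
PUSH -8 : [11, -8]
MOD     : [3]
PUSH 1  : [3, 1]
SWAP    : [1, 3]
ADD     : [4]
NEG     : [-4]
DUP     : [-4, -4]
EQ      : [1]
STORE 1 : []
LOAD 1  : [1]
PUSH 2  : [1, 2]
MUL     : [2]
NEG     : [-2]
PUSH 11 : [-2, 11]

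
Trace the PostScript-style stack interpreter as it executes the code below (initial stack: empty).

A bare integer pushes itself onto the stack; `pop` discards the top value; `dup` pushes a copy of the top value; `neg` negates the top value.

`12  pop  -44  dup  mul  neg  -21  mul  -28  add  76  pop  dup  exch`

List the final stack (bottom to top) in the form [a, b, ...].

[40628, 40628]

12   → 12
pop  → (empty)
-44  → -44
dup  → -44 -44
mul  → 1936
neg  → -1936
-21  → -1936 -21
mul  → 40656
-28  → 40656 -28
add  → 40628
76   → 40628 76
pop  → 40628
dup  → 40628 40628
exch → 40628 40628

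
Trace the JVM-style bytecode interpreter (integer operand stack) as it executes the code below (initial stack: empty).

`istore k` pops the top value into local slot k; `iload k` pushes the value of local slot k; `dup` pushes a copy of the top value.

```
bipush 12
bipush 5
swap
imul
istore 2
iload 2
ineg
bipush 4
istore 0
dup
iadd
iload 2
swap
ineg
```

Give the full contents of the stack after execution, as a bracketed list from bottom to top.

[60, 120]

bipush 12 : 12
bipush 5  : 12 5
swap      : 5 12
imul      : 60
istore 2  : (empty)
iload 2   : 60
ineg      : -60
bipush 4  : -60 4
istore 0  : -60
dup       : -60 -60
iadd      : -120
iload 2   : -120 60
swap      : 60 -120
ineg      : 60 120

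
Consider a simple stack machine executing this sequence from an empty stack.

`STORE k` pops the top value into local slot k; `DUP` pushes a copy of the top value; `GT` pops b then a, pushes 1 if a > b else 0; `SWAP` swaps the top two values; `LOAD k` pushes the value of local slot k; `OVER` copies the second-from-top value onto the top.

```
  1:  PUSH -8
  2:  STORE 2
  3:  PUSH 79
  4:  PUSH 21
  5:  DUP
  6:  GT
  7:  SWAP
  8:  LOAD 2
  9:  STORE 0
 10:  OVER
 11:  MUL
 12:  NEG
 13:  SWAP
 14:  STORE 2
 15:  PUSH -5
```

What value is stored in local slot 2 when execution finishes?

PUSH -8 : -8
STORE 2 : (empty)
PUSH 79 : 79
PUSH 21 : 79 21
DUP     : 79 21 21
GT      : 79 0
SWAP    : 0 79
LOAD 2  : 0 79 -8
STORE 0 : 0 79
OVER    : 0 79 0
MUL     : 0 0
NEG     : 0 0
SWAP    : 0 0
STORE 2 : 0
PUSH -5 : 0 -5

0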